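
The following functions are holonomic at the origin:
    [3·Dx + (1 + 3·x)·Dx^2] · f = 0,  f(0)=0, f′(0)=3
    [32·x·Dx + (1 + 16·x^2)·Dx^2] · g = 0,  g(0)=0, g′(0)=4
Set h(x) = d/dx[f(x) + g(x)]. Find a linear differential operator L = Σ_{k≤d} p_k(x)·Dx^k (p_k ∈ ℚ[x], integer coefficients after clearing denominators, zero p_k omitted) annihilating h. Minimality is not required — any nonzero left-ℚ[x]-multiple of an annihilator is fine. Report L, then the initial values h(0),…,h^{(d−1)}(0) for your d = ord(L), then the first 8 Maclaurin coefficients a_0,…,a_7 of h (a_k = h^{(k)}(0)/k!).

f: a_k = 0, 3, -9/2, 9, -81/4, 243/5, -243/2, 2187/7, …
g: a_k = 0, 4, 0, -64/3, 0, 1024/5, 0, -16384/7, …
h₀=f+g: left-lcm gives L₀, ord ≤ 4.
h₀' ⇒ L via d/dx closure of L₀.
L = (-96 - 864·x + 4608·x^2 + 4608·x^3) + (-50 - 192·x + 672·x^2 + 9216·x^3 + 9216·x^4)·Dx + (-3 + 23·x + 96·x^2 + 512·x^3 + 2304·x^4 + 2304·x^5)·Dx^2  (order 2).
h: a_k = 7, -9, -37, -81, 1267, -729, -14197, -6561, …
ICs: h(0) = 7, h′(0) = -9.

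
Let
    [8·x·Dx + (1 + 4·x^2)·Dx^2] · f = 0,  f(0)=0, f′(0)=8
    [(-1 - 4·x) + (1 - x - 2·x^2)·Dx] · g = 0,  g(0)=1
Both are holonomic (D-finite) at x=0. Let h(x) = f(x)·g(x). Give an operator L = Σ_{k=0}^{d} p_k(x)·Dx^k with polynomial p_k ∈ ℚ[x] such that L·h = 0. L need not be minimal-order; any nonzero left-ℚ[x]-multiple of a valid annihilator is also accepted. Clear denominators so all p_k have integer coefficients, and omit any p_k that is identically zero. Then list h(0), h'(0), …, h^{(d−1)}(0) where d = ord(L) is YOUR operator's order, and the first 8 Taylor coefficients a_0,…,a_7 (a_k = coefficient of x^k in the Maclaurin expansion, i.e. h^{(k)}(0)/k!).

L = (4 + 8·x + 48·x^2) + (2 + 16·x^2 + 48·x^3)·Dx + (-1 + x - 2·x^2 + 4·x^3 + 8·x^4)·Dx^2  (order 2).
h: a_k = 0, 8, 8, 40/3, 88/3, 408/5, 2104/15, 24184/105, …
ICs: h(0) = 0, h′(0) = 8.

f: a_k = 0, 8, 0, -32/3, 0, 128/5, 0, -512/7, …
g: a_k = 1, 1, 3, 5, 11, 21, 43, 85, …
Sym-product of L_f,L_g gives L₀ (≤ ord 2).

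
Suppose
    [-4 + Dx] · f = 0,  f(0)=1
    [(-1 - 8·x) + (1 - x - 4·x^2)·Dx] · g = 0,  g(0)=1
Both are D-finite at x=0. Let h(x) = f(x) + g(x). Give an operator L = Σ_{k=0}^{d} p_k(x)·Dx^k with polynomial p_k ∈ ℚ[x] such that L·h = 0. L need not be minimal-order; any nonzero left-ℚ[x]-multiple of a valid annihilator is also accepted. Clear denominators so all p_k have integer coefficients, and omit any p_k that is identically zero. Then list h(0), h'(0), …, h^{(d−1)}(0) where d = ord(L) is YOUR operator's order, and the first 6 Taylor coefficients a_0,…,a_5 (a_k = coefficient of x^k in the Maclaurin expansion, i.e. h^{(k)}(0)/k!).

L = (24 - 16·x + 576·x^2 + 512·x^3) + (6 - 56·x - 208·x^2 + 128·x^3 + 256·x^4)·Dx + (-3 + 15·x + 16·x^2 - 64·x^3 - 64·x^4)·Dx^2  (order 2).
h: a_k = 2, 5, 13, 59/3, 119/3, 1103/15, …
ICs: h(0) = 2, h′(0) = 5.

f: a_k = 1, 4, 8, 32/3, 32/3, 128/15, …
g: a_k = 1, 1, 5, 9, 29, 65, …
f+g: L₀ = lclm(L_f,L_g), ord ≤ 1+1.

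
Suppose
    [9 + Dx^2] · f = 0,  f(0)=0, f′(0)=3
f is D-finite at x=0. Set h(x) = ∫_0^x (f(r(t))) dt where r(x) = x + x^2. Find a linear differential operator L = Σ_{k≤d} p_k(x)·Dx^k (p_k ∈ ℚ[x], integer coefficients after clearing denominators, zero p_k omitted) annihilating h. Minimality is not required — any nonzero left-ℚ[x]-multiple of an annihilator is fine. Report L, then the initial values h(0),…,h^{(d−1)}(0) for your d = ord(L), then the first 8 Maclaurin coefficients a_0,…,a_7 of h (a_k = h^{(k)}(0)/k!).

L = (9 + 54·x + 108·x^2 + 72·x^3)·Dx - 2·Dx^2 + (1 + 2·x)·Dx^3  (order 3).
h: a_k = 0, 0, 3/2, 1, -9/8, -27/10, -153/80, 45/56, …
ICs: h(0) = 0, h′(0) = 0, h′′(0) = 3.

f: a_k = 0, 3, 0, -9/2, 0, 81/40, 0, -243/560, …
L₀ from L_f via x↦r, Dx↦r'^{-1}Dx.
Integrate: L := L₀·Dx.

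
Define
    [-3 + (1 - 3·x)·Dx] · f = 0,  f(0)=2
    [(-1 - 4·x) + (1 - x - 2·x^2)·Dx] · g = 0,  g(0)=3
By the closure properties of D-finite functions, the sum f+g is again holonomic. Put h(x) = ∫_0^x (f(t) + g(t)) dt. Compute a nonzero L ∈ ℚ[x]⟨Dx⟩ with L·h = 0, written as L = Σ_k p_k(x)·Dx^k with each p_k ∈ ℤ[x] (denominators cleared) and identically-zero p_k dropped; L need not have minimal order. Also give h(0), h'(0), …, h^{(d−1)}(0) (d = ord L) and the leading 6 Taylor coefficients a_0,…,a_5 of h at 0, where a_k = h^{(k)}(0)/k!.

L = (-36·x + 36·x^2 - 36·x^3)·Dx + (6 - 6·x - 30·x^2 + 54·x^3 - 72·x^4)·Dx^2 + (-1 + 6·x - 12·x^2 + 8·x^3 + 9·x^4 - 18·x^5)·Dx^3  (order 3).
h: a_k = 0, 5, 9/2, 9, 69/4, 39, …
ICs: h(0) = 0, h′(0) = 5, h′′(0) = 9.

f: a_k = 2, 6, 18, 54, 162, 486, …
g: a_k = 3, 3, 9, 15, 33, 63, …
h₀=f+g: left-lcm gives L₀, ord ≤ 2.
Integrate: L := L₀·Dx.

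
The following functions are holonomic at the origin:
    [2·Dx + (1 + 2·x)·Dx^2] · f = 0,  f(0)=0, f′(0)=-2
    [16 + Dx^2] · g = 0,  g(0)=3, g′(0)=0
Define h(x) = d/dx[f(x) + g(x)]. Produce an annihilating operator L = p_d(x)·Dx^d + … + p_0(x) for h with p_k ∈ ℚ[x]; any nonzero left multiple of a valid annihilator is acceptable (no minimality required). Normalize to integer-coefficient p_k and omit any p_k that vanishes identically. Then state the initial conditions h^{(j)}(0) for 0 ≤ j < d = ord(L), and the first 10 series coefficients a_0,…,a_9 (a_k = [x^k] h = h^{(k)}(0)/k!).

f: a_k = 0, -2, 2, -8/3, 4, -32/5, 32/3, -128/7, 32, -512/9, …
g: a_k = 3, 0, -24, 0, 32, 0, -256/15, 0, 512/105, 0, …
Weyl lclm of L_f,L_g ⇒ L₀ (ord ≤ 4).
h=h₀': d/dx-closure on L₀ ⇒ L.
L = (160 + 256·x + 256·x^2) + (48 + 224·x + 384·x^2 + 256·x^3)·Dx + (10 + 16·x + 16·x^2)·Dx^2 + (3 + 14·x + 24·x^2 + 16·x^3)·Dx^3  (order 3).
h: a_k = -2, -44, -8, 144, -32, -192/5, -128, 30976/105, -512, 959488/945, …
ICs: h(0) = -2, h′(0) = -44, h′′(0) = -16.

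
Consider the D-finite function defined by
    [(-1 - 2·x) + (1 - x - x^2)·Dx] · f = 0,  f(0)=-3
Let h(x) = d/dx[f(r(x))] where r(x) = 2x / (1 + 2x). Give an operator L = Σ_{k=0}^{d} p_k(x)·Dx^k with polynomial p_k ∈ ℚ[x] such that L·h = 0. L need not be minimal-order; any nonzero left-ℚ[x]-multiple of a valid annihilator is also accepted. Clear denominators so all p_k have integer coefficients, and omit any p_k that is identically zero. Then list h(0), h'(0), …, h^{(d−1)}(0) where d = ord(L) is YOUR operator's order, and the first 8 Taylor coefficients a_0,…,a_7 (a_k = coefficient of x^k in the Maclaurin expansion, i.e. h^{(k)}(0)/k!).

f: a_k = -3, -3, -6, -9, -15, -24, -39, -63, …
f∘r: x↦r, Dx↦Dx/r' in L_f ⇒ L₀.
Differentiate: ansatz ord ≤ ord L₀ ⇒ L.
L = (4 + 24·x + 96·x^2 + 96·x^3) + (-1 - 10·x - 24·x^2 + 8·x^3 + 48·x^4)·Dx  (order 1).
h: a_k = -6, -24, 0, -192, 480, -2304, 8064, -30720, …
ICs: h(0) = -6.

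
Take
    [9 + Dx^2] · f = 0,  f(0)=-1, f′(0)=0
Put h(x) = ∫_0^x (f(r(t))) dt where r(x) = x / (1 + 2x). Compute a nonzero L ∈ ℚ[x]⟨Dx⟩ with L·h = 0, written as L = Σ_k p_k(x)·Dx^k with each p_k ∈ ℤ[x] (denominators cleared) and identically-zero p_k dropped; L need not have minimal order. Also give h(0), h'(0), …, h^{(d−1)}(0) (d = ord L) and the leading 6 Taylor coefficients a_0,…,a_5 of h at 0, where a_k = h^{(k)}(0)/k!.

f: a_k = -1, 0, 9/2, 0, -27/8, 0, …
L₀ from L_f via x↦r, Dx↦r'^{-1}Dx.
∫: right-multiply L₀ by Dx.
L = 9·Dx + (4 + 24·x + 48·x^2 + 32·x^3)·Dx^2 + (1 + 8·x + 24·x^2 + 32·x^3 + 16·x^4)·Dx^3  (order 3).
h: a_k = 0, -1, 0, 3/2, -9/2, 81/8, …
ICs: h(0) = 0, h′(0) = -1, h′′(0) = 0.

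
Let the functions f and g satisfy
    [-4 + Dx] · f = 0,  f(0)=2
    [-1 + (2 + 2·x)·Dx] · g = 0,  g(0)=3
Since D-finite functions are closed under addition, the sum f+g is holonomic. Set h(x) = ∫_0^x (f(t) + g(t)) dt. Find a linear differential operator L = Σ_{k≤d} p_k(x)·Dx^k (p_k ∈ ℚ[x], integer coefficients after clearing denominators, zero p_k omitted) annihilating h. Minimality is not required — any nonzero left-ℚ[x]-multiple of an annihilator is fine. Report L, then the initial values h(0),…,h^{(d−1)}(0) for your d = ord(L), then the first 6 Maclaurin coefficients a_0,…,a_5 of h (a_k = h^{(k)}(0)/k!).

f: a_k = 2, 8, 16, 64/3, 64/3, 256/15, …
g: a_k = 3, 3/2, -3/8, 3/16, -15/128, 21/256, …
h₀=f+g: left-lcm gives L₀, ord ≤ 2.
h=∫₀ˣh₀: take L = L₀·Dx.
L = (36 + 32·x)·Dx + (-65 - 128·x - 64·x^2)·Dx^2 + (14 + 30·x + 16·x^2)·Dx^3  (order 3).
h: a_k = 0, 5, 19/4, 125/24, 1033/192, 8147/1920, …
ICs: h(0) = 0, h′(0) = 5, h′′(0) = 19/2.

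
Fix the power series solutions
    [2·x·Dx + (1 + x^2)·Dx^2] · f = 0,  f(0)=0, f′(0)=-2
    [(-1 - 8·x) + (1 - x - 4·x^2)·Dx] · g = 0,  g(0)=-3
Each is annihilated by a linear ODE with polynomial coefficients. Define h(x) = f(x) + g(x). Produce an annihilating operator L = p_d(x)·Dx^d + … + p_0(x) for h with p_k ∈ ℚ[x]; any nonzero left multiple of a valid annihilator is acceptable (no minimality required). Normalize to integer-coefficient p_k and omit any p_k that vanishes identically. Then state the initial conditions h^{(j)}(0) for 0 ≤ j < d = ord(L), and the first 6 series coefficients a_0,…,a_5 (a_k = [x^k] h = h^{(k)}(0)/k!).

L = (10 - 40·x - 478·x^2 - 864·x^3 - 2496·x^4 - 384·x^6)·Dx + (-28 - 246·x - 316·x^2 - 1182·x^3 - 752·x^4 - 2048·x^5 - 48·x^6 - 384·x^7)·Dx^2 + (5 + 8·x + 32·x^2 - 104·x^3 - 197·x^4 - 128·x^5 - 288·x^6 - 16·x^7 - 64·x^8)·Dx^3  (order 3).
h: a_k = -3, -5, -15, -79/3, -87, -977/5, …
ICs: h(0) = -3, h′(0) = -5, h′′(0) = -30.

f: a_k = 0, -2, 0, 2/3, 0, -2/5, …
g: a_k = -3, -3, -15, -27, -87, -195, …
h₀=f+g: left-lcm gives L₀, ord ≤ 3.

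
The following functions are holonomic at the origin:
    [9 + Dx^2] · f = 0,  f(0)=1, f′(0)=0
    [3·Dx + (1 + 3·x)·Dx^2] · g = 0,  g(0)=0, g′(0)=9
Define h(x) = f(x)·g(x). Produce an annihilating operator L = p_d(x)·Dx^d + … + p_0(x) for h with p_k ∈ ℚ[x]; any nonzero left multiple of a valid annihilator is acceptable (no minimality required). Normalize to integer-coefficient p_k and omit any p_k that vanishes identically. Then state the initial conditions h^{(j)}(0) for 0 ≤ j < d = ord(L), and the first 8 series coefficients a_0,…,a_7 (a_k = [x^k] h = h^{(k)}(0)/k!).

f: a_k = 1, 0, -9/2, 0, 27/8, 0, -81/80, 0, …
g: a_k = 0, 9, -27/2, 27, -243/4, 729/5, -729/2, 6561/7, …
L₀ := L_f ⊗_s L_g (sym. prod.), ord ≤ 4.
L = (-81 + 486·x + 4617·x^2 + 11664·x^3 + 8748·x^4) + (36 + 540·x + 1944·x^2 + 1944·x^3)·Dx + (180·x + 1134·x^2 + 2592·x^3 + 1944·x^4)·Dx^2 + (4 + 60·x + 216·x^2 + 216·x^3)·Dx^3 + (1 + 14·x + 69·x^2 + 144·x^3 + 108·x^4)·Dx^4  (order 4).
h: a_k = 0, 9, -27/2, -27/2, 0, 2187/40, -2187/16, 203391/560, …
ICs: h(0) = 0, h′(0) = 9, h′′(0) = -27, h′′′(0) = -81.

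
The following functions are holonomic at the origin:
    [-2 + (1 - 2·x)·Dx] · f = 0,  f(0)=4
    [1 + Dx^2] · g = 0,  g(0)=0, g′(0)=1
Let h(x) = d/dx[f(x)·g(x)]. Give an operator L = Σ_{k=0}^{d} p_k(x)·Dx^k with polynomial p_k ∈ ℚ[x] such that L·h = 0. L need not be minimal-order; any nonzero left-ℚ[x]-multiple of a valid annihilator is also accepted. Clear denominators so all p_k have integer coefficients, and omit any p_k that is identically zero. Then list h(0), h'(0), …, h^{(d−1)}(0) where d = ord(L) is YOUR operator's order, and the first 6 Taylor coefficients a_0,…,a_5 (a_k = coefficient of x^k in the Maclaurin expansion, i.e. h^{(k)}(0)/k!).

L = (-7 - 4·x + 4·x^2) + (-4 + 8·x)·Dx + (1 - 4·x + 4·x^2)·Dx^2  (order 2).
h: a_k = 4, 16, 46, 368/3, 1841/6, 3682/5, …
ICs: h(0) = 4, h′(0) = 16.

f: a_k = 4, 8, 16, 32, 64, 128, …
g: a_k = 0, 1, 0, -1/6, 0, 1/120, …
f·g: L₀ = L_f ⊗_s L_g, ord ≤ 1·2.
h=h₀': d/dx-closure on L₀ ⇒ L.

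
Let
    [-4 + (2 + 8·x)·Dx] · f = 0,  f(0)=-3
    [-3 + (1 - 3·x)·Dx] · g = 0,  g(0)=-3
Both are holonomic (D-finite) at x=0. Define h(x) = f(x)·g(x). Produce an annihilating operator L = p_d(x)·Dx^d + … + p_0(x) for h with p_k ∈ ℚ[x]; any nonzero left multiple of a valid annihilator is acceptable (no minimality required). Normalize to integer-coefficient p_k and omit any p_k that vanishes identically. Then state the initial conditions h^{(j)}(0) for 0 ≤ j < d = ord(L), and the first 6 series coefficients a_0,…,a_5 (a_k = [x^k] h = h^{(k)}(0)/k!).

f: a_k = -3, -6, 6, -12, 30, -84, …
g: a_k = -3, -9, -27, -81, -243, -729, …
f·g: L₀ = L_f ⊗_s L_g, ord ≤ 1·1.
L = (5 + 6·x) + (-1 - x + 12·x^2)·Dx  (order 1).
h: a_k = 9, 45, 117, 387, 1071, 3465, …
ICs: h(0) = 9.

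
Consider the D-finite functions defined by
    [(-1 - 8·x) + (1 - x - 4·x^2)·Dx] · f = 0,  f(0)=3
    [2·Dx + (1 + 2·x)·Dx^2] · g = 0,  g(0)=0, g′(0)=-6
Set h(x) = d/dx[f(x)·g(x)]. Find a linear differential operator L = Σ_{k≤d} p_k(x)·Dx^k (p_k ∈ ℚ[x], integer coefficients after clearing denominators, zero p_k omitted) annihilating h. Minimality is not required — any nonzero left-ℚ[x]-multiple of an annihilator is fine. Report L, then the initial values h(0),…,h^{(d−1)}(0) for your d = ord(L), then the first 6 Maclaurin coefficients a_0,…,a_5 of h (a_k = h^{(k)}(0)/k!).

f: a_k = 3, 3, 15, 27, 87, 195, …
g: a_k = 0, -6, 6, -8, 12, -96/5, …
h₀=f·g: eliminate ⇒ L₀, order ≤ 1·2.
h=h₀': d/dx-closure on L₀ ⇒ L.
L = (160 + 720·x + 1152·x^2) + (11 + 170·x + 768·x^2 + 896·x^3)·Dx + (-5 - 21·x + 14·x^2 + 136·x^3 + 128·x^4)·Dx^2  (order 2).
h: a_k = -18, 0, -288, -240, -2508, -19368/5, …
ICs: h(0) = -18, h′(0) = 0.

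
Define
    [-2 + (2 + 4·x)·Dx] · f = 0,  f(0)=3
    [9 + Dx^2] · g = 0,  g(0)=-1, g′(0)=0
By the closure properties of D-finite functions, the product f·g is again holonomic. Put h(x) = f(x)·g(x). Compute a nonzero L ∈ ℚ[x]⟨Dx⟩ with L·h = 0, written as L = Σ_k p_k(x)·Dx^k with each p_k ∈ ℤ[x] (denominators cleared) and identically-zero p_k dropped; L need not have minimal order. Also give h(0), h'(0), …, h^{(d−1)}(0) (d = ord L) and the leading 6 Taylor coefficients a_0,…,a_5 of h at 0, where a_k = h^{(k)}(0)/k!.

L = (12 + 36·x + 36·x^2) + (-2 - 4·x)·Dx + (1 + 4·x + 4·x^2)·Dx^2  (order 2).
h: a_k = -3, -3, 15, 12, -15, -6, …
ICs: h(0) = -3, h′(0) = -3.

f: a_k = 3, 3, -3/2, 3/2, -15/8, 21/8, …
g: a_k = -1, 0, 9/2, 0, -27/8, 0, …
Sym-product of L_f,L_g gives L₀ (≤ ord 2).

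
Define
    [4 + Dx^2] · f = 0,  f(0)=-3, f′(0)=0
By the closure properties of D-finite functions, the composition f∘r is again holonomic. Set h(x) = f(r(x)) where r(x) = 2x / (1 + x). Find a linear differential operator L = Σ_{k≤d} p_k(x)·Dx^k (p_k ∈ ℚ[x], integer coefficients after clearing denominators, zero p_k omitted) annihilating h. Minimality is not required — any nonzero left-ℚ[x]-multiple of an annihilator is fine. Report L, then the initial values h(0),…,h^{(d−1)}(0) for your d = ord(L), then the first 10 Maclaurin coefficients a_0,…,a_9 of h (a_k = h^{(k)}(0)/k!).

L = 16 + (2 + 6·x + 6·x^2 + 2·x^3)·Dx + (1 + 4·x + 6·x^2 + 4·x^3 + x^4)·Dx^2  (order 2).
h: a_k = -3, 0, 24, -48, 40, 32, -2744/15, 1968/5, -12568/21, 71744/105, …
ICs: h(0) = -3, h′(0) = 0.

f: a_k = -3, 0, 6, 0, -2, 0, 4/15, 0, -2/105, 0, …
f∘r: x↦r, Dx↦Dx/r' in L_f ⇒ L₀.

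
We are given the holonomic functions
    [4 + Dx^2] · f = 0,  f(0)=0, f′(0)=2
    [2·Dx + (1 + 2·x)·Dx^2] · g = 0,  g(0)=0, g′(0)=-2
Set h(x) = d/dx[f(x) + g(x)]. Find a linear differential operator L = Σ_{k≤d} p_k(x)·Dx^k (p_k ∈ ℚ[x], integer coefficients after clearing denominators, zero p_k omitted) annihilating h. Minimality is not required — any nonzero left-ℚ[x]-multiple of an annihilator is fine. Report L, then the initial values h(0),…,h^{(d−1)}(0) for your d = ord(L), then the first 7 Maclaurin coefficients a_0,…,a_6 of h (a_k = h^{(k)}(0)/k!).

L = (56 + 32·x + 32·x^2) + (12 + 40·x + 48·x^2 + 32·x^3)·Dx + (14 + 8·x + 8·x^2)·Dx^2 + (3 + 10·x + 12·x^2 + 8·x^3)·Dx^3  (order 3).
h: a_k = 0, 4, -12, 16, -92/3, 64, -5768/45, …
ICs: h(0) = 0, h′(0) = 4, h′′(0) = -24.

f: a_k = 0, 2, 0, -4/3, 0, 4/15, 0, …
g: a_k = 0, -2, 2, -8/3, 4, -32/5, 32/3, …
Weyl lclm of L_f,L_g ⇒ L₀ (ord ≤ 4).
h₀' ⇒ L via d/dx closure of L₀.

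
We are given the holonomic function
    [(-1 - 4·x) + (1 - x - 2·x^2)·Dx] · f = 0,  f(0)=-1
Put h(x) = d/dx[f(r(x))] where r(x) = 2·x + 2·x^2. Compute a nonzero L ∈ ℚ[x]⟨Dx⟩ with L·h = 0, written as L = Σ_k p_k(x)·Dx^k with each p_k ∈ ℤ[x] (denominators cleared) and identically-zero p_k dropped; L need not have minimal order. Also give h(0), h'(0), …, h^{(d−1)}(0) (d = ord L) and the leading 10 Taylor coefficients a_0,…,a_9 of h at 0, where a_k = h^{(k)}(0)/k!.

f: a_k = -1, -1, -3, -5, -11, -21, -43, -85, -171, -341, …
Change of var in L_f (x↦r) gives L₀.
Derive L from L₀ (diff closure).
L = (14 + 108·x + 444·x^2 + 1312·x^3 + 2256·x^4 + 1920·x^5 + 640·x^6) + (-1 - 8·x + 6·x^2 + 148·x^3 + 440·x^4 + 624·x^5 + 448·x^6 + 128·x^7)·Dx  (order 1).
h: a_k = -2, -28, -192, -1232, -7480, -43248, -243712, -1344896, -7305120, -39192000, …
ICs: h(0) = -2.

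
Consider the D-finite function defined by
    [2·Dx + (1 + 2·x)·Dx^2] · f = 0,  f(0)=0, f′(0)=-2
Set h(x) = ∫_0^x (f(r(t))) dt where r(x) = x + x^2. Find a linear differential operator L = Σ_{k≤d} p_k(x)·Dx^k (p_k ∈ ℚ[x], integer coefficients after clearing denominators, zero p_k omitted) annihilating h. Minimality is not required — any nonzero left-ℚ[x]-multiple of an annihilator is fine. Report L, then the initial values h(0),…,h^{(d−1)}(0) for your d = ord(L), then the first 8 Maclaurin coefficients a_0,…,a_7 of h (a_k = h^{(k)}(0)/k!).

L = (4·x + 4·x^2)·Dx^2 + (1 + 4·x + 6·x^2 + 4·x^3)·Dx^3  (order 3).
h: a_k = 0, 0, -1, 0, 1/3, -2/5, 4/15, 0, …
ICs: h(0) = 0, h′(0) = 0, h′′(0) = -2.

f: a_k = 0, -2, 2, -8/3, 4, -32/5, 32/3, -128/7, …
Change of var in L_f (x↦r) gives L₀.
h=∫h₀ ⇒ L = L₀·Dx.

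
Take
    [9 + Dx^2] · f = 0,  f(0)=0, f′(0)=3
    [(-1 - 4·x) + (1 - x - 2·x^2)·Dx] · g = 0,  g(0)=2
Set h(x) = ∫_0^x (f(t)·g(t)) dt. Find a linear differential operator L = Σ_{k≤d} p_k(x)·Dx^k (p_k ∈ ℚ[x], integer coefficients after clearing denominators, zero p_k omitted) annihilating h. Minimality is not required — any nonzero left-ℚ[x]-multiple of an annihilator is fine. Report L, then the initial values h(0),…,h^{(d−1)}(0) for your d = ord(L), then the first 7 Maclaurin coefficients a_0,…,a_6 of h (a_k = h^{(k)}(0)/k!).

L = (-5 + 9·x + 18·x^2)·Dx + (2 + 8·x)·Dx^2 + (-1 + x + 2·x^2)·Dx^3  (order 3).
h: a_k = 0, 0, 3, 2, 9/4, 21/5, 287/40, …
ICs: h(0) = 0, h′(0) = 0, h′′(0) = 6.

f: a_k = 0, 3, 0, -9/2, 0, 81/40, 0, …
g: a_k = 2, 2, 6, 10, 22, 42, 86, …
L₀ := L_f ⊗_s L_g (sym. prod.), ord ≤ 2.
h=∫₀ˣh₀: take L = L₀·Dx.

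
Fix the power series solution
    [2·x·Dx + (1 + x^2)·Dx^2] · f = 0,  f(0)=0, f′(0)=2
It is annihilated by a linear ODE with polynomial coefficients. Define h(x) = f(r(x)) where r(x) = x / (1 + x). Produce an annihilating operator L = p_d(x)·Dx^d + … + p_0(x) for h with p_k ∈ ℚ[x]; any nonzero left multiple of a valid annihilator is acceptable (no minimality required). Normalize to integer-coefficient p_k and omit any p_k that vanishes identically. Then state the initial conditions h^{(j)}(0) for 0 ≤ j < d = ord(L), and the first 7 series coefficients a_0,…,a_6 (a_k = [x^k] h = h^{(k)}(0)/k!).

f: a_k = 0, 2, 0, -2/3, 0, 2/5, 0, …
h₀=f(r): pull back L_f along r ⇒ L₀.
L = (2 + 4·x)·Dx + (1 + 2·x + 2·x^2)·Dx^2  (order 2).
h: a_k = 0, 2, -2, 4/3, 0, -8/5, 8/3, …
ICs: h(0) = 0, h′(0) = 2.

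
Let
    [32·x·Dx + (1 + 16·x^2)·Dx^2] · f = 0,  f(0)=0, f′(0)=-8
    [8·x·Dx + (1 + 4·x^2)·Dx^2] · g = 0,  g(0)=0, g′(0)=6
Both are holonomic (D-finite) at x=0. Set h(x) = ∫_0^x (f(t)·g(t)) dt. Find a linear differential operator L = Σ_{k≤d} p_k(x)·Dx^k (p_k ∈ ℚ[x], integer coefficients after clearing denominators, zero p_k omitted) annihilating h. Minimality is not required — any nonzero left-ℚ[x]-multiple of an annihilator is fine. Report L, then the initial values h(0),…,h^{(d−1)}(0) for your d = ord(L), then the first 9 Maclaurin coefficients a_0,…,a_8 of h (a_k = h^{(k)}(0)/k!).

L = (-1536·x - 51200·x^3 - 262144·x^5 + 655360·x^7 + 6291456·x^9)·Dx^2 + (-80 - 6592·x^2 - 92160·x^4 - 229376·x^6 + 2293760·x^8 + 9437184·x^10)·Dx^3 + (-160·x - 4480·x^3 - 30720·x^5 + 69632·x^7 + 1310720·x^9 + 3145728·x^11)·Dx^4 + (-1 - 40·x^2 - 464·x^4 + 29696·x^8 + 163840·x^10 + 262144·x^12)·Dx^5  (order 5).
h: a_k = 0, 0, 0, -16, 0, 64, 0, -44288/105, 0, …
ICs: h(0) = 0, h′(0) = 0, h′′(0) = 0, h′′′(0) = -96, h′′′′(0) = 0.

f: a_k = 0, -8, 0, 128/3, 0, -2048/5, 0, 32768/7, 0, …
g: a_k = 0, 6, 0, -8, 0, 96/5, 0, -384/7, 0, …
h₀=f·g: eliminate ⇒ L₀, order ≤ 2·2.
h=∫h₀ ⇒ L = L₀·Dx.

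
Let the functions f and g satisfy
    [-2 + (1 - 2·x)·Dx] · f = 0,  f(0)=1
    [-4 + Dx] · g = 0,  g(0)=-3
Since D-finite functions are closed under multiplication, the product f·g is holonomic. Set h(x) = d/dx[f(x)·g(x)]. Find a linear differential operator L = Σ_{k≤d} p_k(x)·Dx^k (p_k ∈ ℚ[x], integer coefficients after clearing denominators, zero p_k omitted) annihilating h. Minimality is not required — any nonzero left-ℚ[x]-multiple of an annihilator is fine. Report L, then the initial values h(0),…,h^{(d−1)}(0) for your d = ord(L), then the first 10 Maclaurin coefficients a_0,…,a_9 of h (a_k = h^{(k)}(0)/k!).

f: a_k = 1, 2, 4, 8, 16, 32, 64, 128, 256, 512, …
g: a_k = -3, -12, -24, -32, -32, -128/5, -256/15, -1024/105, -512/105, -2048/945, …
Product ⇒ symmetric product L₀, ord ≤ 1.
h₀' ⇒ L via d/dx closure of L₀.
L = (20 - 48·x + 32·x^2) + (-3 + 10·x - 8·x^2)·Dx  (order 1).
h: a_k = -18, -120, -456, -1344, -3488, -42368/5, -19840, -4765696/105, -10724864/105, -71501824/315, …
ICs: h(0) = -18.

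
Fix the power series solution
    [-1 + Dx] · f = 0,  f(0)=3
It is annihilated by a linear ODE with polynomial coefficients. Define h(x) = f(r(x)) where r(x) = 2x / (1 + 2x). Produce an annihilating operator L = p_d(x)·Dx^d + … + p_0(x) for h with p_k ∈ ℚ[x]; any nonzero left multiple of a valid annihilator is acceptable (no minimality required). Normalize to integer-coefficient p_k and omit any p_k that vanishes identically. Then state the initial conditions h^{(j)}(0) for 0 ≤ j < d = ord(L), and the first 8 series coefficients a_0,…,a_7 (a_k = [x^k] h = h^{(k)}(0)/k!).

L = -2 + (1 + 4·x + 4·x^2)·Dx  (order 1).
h: a_k = 3, 6, -6, 4, 2, -76/5, 604/15, -8728/105, …
ICs: h(0) = 3.

f: a_k = 3, 3, 3/2, 1/2, 1/8, 1/40, 1/240, 1/1680, …
Substitute x→r, Dx→(1/r')Dx; clear ⇒ L₀.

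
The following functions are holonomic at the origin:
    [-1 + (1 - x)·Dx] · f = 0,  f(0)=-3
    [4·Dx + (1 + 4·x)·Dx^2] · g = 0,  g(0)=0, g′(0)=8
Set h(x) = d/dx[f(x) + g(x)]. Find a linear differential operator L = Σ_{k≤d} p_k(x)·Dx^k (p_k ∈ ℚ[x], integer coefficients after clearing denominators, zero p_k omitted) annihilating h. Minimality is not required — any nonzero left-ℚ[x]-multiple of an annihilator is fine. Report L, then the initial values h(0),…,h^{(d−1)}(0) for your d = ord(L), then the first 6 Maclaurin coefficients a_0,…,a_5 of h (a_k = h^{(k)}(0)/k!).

f: a_k = -3, -3, -3, -3, -3, -3, …
g: a_k = 0, 8, -16, 128/3, -128, 2048/5, …
L₀ := lclm(L_f,L_g); ord L₀ ≤ 1+2.
h=h₀': d/dx-closure on L₀ ⇒ L.
L = (44 + 16·x) + (-13 + 56·x + 32·x^2)·Dx + (-3 - 11·x + 6·x^2 + 8·x^3)·Dx^2  (order 2).
h: a_k = 5, -38, 119, -524, 2033, -8210, …
ICs: h(0) = 5, h′(0) = -38.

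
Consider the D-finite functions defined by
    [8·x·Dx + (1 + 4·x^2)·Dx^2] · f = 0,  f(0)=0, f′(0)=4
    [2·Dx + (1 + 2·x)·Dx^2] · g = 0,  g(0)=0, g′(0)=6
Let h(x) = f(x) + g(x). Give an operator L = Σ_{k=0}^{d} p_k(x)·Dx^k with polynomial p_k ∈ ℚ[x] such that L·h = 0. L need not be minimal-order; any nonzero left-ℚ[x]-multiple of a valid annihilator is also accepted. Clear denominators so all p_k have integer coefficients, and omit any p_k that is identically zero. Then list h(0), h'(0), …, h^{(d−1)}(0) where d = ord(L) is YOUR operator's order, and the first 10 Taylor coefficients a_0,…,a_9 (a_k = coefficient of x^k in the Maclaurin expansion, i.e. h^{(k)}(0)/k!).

f: a_k = 0, 4, 0, -16/3, 0, 64/5, 0, -256/7, 0, 1024/9, …
g: a_k = 0, 6, -6, 8, -12, 96/5, -32, 384/7, -96, 512/3, …
Sum ⇒ L₀ = lclm(L_f,L_g) in ℚ(x)⟨Dx⟩.
L = (-8 - 48·x + 96·x^2 + 64·x^3)·Dx + (-8 - 16·x + 192·x^3 + 128·x^4)·Dx^2 + (-1 + 2·x + 8·x^2 + 16·x^3 + 48·x^4 + 32·x^5)·Dx^3  (order 3).
h: a_k = 0, 10, -6, 8/3, -12, 32, -32, 128/7, -96, 2560/9, …
ICs: h(0) = 0, h′(0) = 10, h′′(0) = -12.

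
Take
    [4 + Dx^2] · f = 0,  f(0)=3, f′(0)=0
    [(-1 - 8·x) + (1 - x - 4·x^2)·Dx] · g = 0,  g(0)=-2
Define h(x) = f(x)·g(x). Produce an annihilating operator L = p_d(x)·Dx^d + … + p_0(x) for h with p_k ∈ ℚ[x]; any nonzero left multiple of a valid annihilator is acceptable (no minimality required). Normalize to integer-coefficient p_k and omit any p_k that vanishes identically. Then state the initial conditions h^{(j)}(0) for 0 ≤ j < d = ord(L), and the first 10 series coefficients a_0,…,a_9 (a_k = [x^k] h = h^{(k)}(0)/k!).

L = (4 + 4·x + 16·x^2) + (2 + 16·x)·Dx + (-1 + x + 4·x^2)·Dx^2  (order 2).
h: a_k = -6, -6, -18, -42, -118, -286, -11362/15, -28522/15, -172598/35, -263282/21, …
ICs: h(0) = -6, h′(0) = -6.

f: a_k = 3, 0, -6, 0, 2, 0, -4/15, 0, 2/105, 0, …
g: a_k = -2, -2, -10, -18, -58, -130, -362, -882, -2330, -5858, …
f·g: L₀ = L_f ⊗_s L_g, ord ≤ 2·1.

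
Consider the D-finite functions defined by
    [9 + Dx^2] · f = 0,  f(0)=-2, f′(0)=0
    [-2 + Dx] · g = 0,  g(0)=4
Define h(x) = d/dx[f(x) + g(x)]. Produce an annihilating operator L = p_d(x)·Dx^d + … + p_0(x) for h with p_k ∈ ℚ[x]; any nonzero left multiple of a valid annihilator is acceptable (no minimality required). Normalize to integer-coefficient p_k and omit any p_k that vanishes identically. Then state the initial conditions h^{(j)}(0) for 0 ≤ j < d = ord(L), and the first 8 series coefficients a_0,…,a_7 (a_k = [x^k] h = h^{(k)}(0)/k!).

f: a_k = -2, 0, 9, 0, -27/4, 0, 81/40, 0, …
g: a_k = 4, 8, 8, 16/3, 8/3, 16/15, 16/45, 32/315, …
h₀=f+g: left-lcm gives L₀, ord ≤ 3.
Derive L from L₀ (diff closure).
L = 18 - 9·Dx + 2·Dx^2 - Dx^3  (order 3).
h: a_k = 8, 34, 16, -49/3, 16/3, 857/60, 32/45, -6049/2520, …
ICs: h(0) = 8, h′(0) = 34, h′′(0) = 32.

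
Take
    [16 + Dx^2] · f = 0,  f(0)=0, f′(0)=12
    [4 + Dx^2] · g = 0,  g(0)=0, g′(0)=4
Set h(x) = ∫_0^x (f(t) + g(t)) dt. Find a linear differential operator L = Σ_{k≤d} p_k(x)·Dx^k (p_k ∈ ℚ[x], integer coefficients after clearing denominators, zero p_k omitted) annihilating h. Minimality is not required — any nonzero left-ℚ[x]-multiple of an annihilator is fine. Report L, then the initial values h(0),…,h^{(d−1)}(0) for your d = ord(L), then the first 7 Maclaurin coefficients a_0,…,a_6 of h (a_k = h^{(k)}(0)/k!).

f: a_k = 0, 12, 0, -32, 0, 128/5, 0, …
g: a_k = 0, 4, 0, -8/3, 0, 8/15, 0, …
Sum ⇒ L₀ = lclm(L_f,L_g) in ℚ(x)⟨Dx⟩.
h=∫h₀ ⇒ L = L₀·Dx.
L = 64·Dx + 20·Dx^3 + Dx^5  (order 5).
h: a_k = 0, 0, 8, 0, -26/3, 0, 196/45, …
ICs: h(0) = 0, h′(0) = 0, h′′(0) = 16, h′′′(0) = 0, h′′′′(0) = -208.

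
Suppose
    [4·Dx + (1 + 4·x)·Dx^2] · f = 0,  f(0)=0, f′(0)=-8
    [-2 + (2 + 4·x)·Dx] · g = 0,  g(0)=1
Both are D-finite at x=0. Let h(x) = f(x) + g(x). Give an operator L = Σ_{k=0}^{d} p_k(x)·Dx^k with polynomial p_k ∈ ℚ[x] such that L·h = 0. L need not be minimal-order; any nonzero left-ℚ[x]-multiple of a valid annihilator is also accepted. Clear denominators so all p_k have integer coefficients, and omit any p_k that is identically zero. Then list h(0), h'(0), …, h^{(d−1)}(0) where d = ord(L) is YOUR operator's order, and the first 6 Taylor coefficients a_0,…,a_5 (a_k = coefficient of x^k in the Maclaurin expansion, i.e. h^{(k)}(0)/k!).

f: a_k = 0, -8, 16, -128/3, 128, -2048/5, …
g: a_k = 1, 1, -1/2, 1/2, -5/8, 7/8, …
Sum ⇒ L₀ = lclm(L_f,L_g) in ℚ(x)⟨Dx⟩.
L = (20 + 16·x)·Dx + (29 + 104·x + 80·x^2)·Dx^2 + (3 + 22·x + 48·x^2 + 32·x^3)·Dx^3  (order 3).
h: a_k = 1, -7, 31/2, -253/6, 1019/8, -16349/40, …
ICs: h(0) = 1, h′(0) = -7, h′′(0) = 31.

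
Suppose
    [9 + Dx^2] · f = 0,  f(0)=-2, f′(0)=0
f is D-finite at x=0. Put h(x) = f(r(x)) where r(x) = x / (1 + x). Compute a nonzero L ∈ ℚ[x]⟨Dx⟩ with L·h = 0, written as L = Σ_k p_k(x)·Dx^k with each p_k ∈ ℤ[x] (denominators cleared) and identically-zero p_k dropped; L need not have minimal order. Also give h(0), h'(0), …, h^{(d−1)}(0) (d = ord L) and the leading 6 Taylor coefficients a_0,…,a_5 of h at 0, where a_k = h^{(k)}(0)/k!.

f: a_k = -2, 0, 9, 0, -27/4, 0, …
L₀ from L_f via x↦r, Dx↦r'^{-1}Dx.
L = 9 + (2 + 6·x + 6·x^2 + 2·x^3)·Dx + (1 + 4·x + 6·x^2 + 4·x^3 + x^4)·Dx^2  (order 2).
h: a_k = -2, 0, 9, -18, 81/4, -9, …
ICs: h(0) = -2, h′(0) = 0.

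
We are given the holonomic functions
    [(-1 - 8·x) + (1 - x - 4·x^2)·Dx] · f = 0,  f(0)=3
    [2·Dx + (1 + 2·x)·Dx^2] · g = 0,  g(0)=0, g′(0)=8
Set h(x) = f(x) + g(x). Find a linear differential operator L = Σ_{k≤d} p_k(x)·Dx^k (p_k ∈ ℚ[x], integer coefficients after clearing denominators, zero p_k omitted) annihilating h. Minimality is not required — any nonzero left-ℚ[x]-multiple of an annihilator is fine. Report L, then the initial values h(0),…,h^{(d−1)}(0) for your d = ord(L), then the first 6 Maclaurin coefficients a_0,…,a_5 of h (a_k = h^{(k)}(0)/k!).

L = (94 + 644·x + 1664·x^2 + 1920·x^3 + 1536·x^4)·Dx + (23 + 324·x + 1448·x^2 + 3072·x^3 + 3904·x^4 + 2560·x^5)·Dx^2 + (-6 - 35·x - 53·x^2 + 98·x^3 + 528·x^4 + 864·x^5 + 512·x^6)·Dx^3  (order 3).
h: a_k = 3, 11, 7, 113/3, 71, 1103/5, …
ICs: h(0) = 3, h′(0) = 11, h′′(0) = 14.

f: a_k = 3, 3, 15, 27, 87, 195, …
g: a_k = 0, 8, -8, 32/3, -16, 128/5, …
Sum ⇒ L₀ = lclm(L_f,L_g) in ℚ(x)⟨Dx⟩.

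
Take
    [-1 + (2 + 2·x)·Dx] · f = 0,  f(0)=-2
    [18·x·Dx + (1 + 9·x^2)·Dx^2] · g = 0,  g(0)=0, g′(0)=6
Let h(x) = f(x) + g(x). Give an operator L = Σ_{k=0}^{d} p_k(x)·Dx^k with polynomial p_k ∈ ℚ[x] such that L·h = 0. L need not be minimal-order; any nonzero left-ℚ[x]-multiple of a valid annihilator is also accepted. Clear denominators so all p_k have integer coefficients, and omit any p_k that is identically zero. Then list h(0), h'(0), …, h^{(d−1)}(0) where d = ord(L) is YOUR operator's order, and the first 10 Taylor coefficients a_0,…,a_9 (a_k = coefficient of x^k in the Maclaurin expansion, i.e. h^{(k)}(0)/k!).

f: a_k = -2, -1, 1/4, -1/8, 5/64, -7/128, 21/512, -33/1024, 429/16384, -715/32768, …
g: a_k = 0, 6, 0, -18, 0, 486/5, 0, -4374/7, 0, 4374, …
L₀ := lclm(L_f,L_g); ord L₀ ≤ 1+2.
L = (-36 - 90·x + 972·x^2 + 486·x^3)·Dx + (-75 - 144·x + 1818·x^2 + 3888·x^3 + 1701·x^4)·Dx^2 + (-2 + 70·x + 108·x^2 + 684·x^3 + 1134·x^4 + 486·x^5)·Dx^3  (order 3).
h: a_k = -2, 5, 1/4, -145/8, 5/64, 62173/640, 21/512, -4479207/7168, 429/16384, 143326517/32768, …
ICs: h(0) = -2, h′(0) = 5, h′′(0) = 1/2.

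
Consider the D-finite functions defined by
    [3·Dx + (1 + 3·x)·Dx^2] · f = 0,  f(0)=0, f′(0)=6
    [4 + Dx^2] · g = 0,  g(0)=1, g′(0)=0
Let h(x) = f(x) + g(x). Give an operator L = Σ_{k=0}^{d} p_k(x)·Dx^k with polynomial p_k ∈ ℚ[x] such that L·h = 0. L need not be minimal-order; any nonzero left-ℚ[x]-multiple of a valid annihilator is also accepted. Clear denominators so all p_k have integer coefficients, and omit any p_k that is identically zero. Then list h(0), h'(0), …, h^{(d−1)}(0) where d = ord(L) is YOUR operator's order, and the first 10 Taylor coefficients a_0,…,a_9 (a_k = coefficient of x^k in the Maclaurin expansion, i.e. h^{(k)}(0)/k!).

L = (348 + 144·x + 216·x^2)·Dx + (44 + 180·x + 216·x^2 + 216·x^3)·Dx^2 + (87 + 36·x + 54·x^2)·Dx^3 + (11 + 45·x + 54·x^2 + 54·x^3)·Dx^4  (order 4).
h: a_k = 1, 6, -11, 18, -239/6, 486/5, -10939/45, 4374/7, -2066707/1260, 4374, …
ICs: h(0) = 1, h′(0) = 6, h′′(0) = -22, h′′′(0) = 108.

f: a_k = 0, 6, -9, 18, -81/2, 486/5, -243, 4374/7, -6561/4, 4374, …
g: a_k = 1, 0, -2, 0, 2/3, 0, -4/45, 0, 2/315, 0, …
L₀ := lclm(L_f,L_g); ord L₀ ≤ 2+2.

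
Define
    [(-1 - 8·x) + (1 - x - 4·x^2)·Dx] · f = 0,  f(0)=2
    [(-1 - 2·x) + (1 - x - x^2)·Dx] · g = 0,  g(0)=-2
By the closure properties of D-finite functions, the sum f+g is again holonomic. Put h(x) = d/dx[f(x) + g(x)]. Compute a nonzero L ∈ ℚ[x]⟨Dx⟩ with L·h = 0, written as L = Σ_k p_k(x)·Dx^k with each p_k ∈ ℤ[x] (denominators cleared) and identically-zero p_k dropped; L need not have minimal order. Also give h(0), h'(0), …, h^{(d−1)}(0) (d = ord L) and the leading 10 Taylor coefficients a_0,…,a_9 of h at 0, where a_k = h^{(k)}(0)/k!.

L = (-6 - 216·x - 240·x^2 - 984·x^3 - 1554·x^4 - 1440·x^5 + 576·x^6) + (6 + 54·x + 66·x^2 + 144·x^3 - 177·x^4 - 1506·x^5 - 672·x^6 + 384·x^7)·Dx + (-1 + 2·x - 11·x^2 - 2·x^3 + 122·x^4 + 9·x^5 - 243·x^6 - 48·x^7 + 48·x^8)·Dx^2  (order 2).
h: a_k = 0, 12, 36, 192, 570, 2016, 5880, 18096, 51732, 150000, …
ICs: h(0) = 0, h′(0) = 12.

f: a_k = 2, 2, 10, 18, 58, 130, 362, 882, 2330, 5858, …
g: a_k = -2, -2, -4, -6, -10, -16, -26, -42, -68, -110, …
L₀ := lclm(L_f,L_g); ord L₀ ≤ 1+1.
Differentiate: ansatz ord ≤ ord L₀ ⇒ L.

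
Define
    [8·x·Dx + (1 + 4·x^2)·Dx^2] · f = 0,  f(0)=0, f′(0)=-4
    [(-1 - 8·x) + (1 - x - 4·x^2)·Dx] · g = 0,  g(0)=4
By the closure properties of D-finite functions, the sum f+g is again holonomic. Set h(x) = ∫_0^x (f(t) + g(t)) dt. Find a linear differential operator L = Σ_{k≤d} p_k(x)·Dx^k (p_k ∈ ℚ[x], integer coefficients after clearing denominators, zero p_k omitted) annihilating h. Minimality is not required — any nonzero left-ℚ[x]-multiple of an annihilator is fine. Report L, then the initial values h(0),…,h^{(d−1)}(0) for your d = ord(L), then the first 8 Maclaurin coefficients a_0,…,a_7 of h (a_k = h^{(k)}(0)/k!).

f: a_k = 0, -4, 0, 16/3, 0, -64/5, 0, 256/7, …
g: a_k = 4, 4, 20, 36, 116, 260, 724, 1764, …
L₀ := lclm(L_f,L_g); ord L₀ ≤ 2+1.
Integrate: L := L₀·Dx.
L = (40 - 160·x - 2272·x^2 - 4608·x^3 - 16896·x^4 - 6144·x^6)·Dx^2 + (-31 - 264·x - 364·x^2 - 2208·x^3 - 4160·x^4 - 12800·x^5 - 768·x^6 - 6144·x^7)·Dx^3 + (5 + 11·x + 80·x^2 - 116·x^3 - 80·x^4 - 704·x^5 - 1536·x^6 - 256·x^7 - 1024·x^8)·Dx^4  (order 4).
h: a_k = 0, 4, 0, 20/3, 31/3, 116/5, 206/5, 724/7, …
ICs: h(0) = 0, h′(0) = 4, h′′(0) = 0, h′′′(0) = 40.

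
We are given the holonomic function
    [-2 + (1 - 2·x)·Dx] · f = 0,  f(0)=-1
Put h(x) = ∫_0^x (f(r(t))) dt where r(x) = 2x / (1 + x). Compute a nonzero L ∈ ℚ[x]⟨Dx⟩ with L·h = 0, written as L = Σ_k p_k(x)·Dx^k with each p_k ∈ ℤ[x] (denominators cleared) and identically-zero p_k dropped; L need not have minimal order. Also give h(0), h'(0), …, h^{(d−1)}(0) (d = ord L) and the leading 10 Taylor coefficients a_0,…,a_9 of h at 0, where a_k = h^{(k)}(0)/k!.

L = 4·Dx + (-1 + 2·x + 3·x^2)·Dx^2  (order 2).
h: a_k = 0, -1, -2, -4, -9, -108/5, -54, -972/7, -729/2, -972, …
ICs: h(0) = 0, h′(0) = -1.

f: a_k = -1, -2, -4, -8, -16, -32, -64, -128, -256, -512, …
Substitute x→r, Dx→(1/r')Dx; clear ⇒ L₀.
h=∫h₀ ⇒ L = L₀·Dx.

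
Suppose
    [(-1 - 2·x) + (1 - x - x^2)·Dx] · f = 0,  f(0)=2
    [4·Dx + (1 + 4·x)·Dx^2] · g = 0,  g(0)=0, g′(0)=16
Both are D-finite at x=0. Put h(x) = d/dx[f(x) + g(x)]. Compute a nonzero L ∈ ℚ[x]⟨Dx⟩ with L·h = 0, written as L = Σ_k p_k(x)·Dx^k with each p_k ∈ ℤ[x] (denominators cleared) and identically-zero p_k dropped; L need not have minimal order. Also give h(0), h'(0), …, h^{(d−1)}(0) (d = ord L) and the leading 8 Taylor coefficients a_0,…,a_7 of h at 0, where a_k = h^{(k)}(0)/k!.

f: a_k = 2, 2, 4, 6, 10, 16, 26, 42, …
g: a_k = 0, 16, -32, 256/3, -256, 4096/5, -8192/3, 65536/7, …
h₀=f+g: left-lcm gives L₀, ord ≤ 3.
h₀' ⇒ L via d/dx closure of L₀.
L = (100 + 272·x + 392·x^2 + 144·x^3 + 96·x^4) + (-7 + 96·x + 434·x^2 + 540·x^3 + 304·x^4 + 160·x^5)·Dx + (-4 - 25·x - 28·x^2 + 46·x^3 + 73·x^4 + 76·x^5 + 32·x^6)·Dx^2  (order 2).
h: a_k = 18, -56, 274, -984, 4176, -16228, 65830, -261600, …
ICs: h(0) = 18, h′(0) = -56.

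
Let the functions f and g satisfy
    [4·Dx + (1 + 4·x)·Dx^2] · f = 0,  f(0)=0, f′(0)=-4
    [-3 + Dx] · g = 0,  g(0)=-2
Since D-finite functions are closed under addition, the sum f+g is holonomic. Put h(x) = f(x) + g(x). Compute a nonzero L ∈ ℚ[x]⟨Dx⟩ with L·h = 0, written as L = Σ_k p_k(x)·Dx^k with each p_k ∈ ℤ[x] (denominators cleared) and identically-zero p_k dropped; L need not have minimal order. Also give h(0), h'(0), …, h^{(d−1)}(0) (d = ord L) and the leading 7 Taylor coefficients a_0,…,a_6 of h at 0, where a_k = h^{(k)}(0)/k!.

L = (-132 - 144·x)·Dx + (23 - 72·x - 144·x^2)·Dx^2 + (7 + 40·x + 48·x^2)·Dx^3  (order 3).
h: a_k = -2, -10, -1, -91/3, 229/4, -4177/20, 81677/120, …
ICs: h(0) = -2, h′(0) = -10, h′′(0) = -2.

f: a_k = 0, -4, 8, -64/3, 64, -1024/5, 2048/3, …
g: a_k = -2, -6, -9, -9, -27/4, -81/20, -81/40, …
h₀=f+g: left-lcm gives L₀, ord ≤ 3.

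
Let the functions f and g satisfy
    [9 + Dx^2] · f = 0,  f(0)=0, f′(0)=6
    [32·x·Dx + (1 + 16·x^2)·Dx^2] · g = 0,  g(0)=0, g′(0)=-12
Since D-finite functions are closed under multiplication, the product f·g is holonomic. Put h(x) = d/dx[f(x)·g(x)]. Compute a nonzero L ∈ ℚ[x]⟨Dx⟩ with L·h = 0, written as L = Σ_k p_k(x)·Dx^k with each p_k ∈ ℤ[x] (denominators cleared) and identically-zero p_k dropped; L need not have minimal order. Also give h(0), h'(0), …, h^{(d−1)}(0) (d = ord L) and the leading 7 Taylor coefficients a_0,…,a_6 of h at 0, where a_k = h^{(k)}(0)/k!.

f: a_k = 0, 6, 0, -9, 0, 81/20, 0, …
g: a_k = 0, -12, 0, 64, 0, -3072/5, 0, …
h₀=f·g: eliminate ⇒ L₀, order ≤ 2·2.
Differentiate: ansatz ord ≤ ord L₀ ⇒ L.
L = (2922993 + 113986656·x^2 + 3239661312·x^4 + 5952061440·x^6 + 4156489728·x^8 - 7644119040·x^10 + 110075314176·x^12) + (1760832·x + 128480256·x^3 + 1888911360·x^5 + 5308416000·x^7 + 15288238080·x^9 + 48922361856·x^11)·Dx + (341202 + 13887168·x^2 + 389230080·x^4 + 940474368·x^6 + 1603141632·x^8 + 3737124864·x^10 + 24461180928·x^12)·Dx^2 + (195648·x + 14275584·x^3 + 209879040·x^5 + 589824000·x^7 + 1698693120·x^9 + 5435817984·x^11)·Dx^3 + (1825 + 135776·x^2 + 3251968·x^4 + 31014912·x^6 + 126812160·x^8 + 509607936·x^10 + 1358954496·x^12)·Dx^4  (order 4).
h: a_k = 0, -144, 0, 1968, 0, -25866, 0, …
ICs: h(0) = 0, h′(0) = -144, h′′(0) = 0, h′′′(0) = 11808.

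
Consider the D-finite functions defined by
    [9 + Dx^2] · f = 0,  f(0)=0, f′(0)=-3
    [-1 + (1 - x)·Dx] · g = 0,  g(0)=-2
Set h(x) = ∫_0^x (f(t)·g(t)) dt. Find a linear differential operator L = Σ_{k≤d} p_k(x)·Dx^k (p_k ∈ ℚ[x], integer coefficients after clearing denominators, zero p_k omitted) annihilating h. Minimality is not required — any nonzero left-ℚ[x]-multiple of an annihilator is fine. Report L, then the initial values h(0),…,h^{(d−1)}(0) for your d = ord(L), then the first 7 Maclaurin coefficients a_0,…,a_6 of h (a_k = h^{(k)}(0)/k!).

f: a_k = 0, -3, 0, 9/2, 0, -81/40, 0, …
g: a_k = -2, -2, -2, -2, -2, -2, -2, …
L₀ := L_f ⊗_s L_g (sym. prod.), ord ≤ 2.
h=∫h₀ ⇒ L = L₀·Dx.
L = (-9 + 9·x)·Dx + 2·Dx^2 + (-1 + x)·Dx^3  (order 3).
h: a_k = 0, 0, 3, 2, -3/4, -3/5, 7/40, …
ICs: h(0) = 0, h′(0) = 0, h′′(0) = 6.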